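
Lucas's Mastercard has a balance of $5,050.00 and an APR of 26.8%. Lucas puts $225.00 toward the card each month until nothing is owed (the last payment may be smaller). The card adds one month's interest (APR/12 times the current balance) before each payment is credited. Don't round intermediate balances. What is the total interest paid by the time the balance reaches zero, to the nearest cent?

$2,037.20

Monthly rate r = 26.8%/12 = 2.23333% = 0.0223333.
Payoff takes n = ⌈−ln(1 − rB₀/P)/ln(1+r)⌉ = ⌈31.496⌉ = 32 payments; the last is $112.20.
Total paid = 31·$225.00 + $112.20 = $7,087.20.
Total interest = total paid − principal = $7,087.20 − $5,050.00 = $2,037.20.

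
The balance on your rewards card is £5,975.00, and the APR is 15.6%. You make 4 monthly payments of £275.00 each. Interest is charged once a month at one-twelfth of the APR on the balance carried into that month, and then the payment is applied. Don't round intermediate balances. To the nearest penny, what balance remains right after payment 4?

£5,170.17

Monthly rate r = 15.6%/12 = 1.3% = 0.013.
Each month: B ← B·(1+r) − £275.00.
Month 1: interest £77.67; balance after payment £5,777.68.
Month 2: interest £75.11; balance after payment £5,577.78.
Month 3: interest £72.51; balance after payment £5,375.30.
Month 4: interest £69.88; balance after payment £5,170.17.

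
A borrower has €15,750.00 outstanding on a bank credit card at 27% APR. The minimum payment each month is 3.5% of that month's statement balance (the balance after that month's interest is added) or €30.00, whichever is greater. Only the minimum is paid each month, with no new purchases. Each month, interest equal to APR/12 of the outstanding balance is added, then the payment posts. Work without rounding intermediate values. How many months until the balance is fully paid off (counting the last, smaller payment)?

264 months

Monthly rate r = 27%/12 = 2.25% = 0.0225.
While 3.5% of the post-interest balance exceeds €30.00, each month B ← (B·(1+r))·(1 − 0.035), i.e. B shrinks by the factor (1+r)·0.965 = 0.98671.
This holds for months 1–220. Entering month 221 the balance is €830.27; 3.5% of the post-interest balance is now below €30.00, so the flat €30.00 minimum applies from here.
From month 221 a fixed €30.00 at rate r clears €830.27 in 44 more payments. Total: 220 + 44 = 264 months.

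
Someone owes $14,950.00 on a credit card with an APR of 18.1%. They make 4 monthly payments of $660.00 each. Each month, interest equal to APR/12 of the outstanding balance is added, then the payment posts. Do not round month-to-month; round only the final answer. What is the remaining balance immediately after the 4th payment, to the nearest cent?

Monthly rate r = 18.1%/12 = 1.50833% = 0.0150833.
Each month: B ← B·(1+r) − $660.00.
Month 1: interest $225.50; balance after payment $14,515.50.
Month 2: interest $218.94; balance after payment $14,074.44.
Month 3: interest $212.29; balance after payment $13,626.73.
Month 4: interest $205.54; balance after payment $13,172.26.

$13,172.26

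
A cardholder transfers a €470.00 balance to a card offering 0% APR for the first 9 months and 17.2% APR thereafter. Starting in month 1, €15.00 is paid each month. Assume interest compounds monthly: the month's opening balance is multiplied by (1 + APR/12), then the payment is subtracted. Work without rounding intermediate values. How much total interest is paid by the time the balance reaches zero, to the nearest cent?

€71.67

Promo months 1–9 at r₀ = 0%/12 = 0; months 10+ at r₁ = 17.2%/12 = 0.0143333.
After month 9 (no interest yet): B = €470.00 − 9·€15.00 = €335.00.
Then at r₁ with €15.00/mo: n₂ = −ln(1 − r₁·B/P)/ln(1+r₁) ≈ 27.11 → 28 more payments.
Total paid = 36·€15.00 + €1.67 = €541.67; interest = €541.67 − €470.00 = €71.67.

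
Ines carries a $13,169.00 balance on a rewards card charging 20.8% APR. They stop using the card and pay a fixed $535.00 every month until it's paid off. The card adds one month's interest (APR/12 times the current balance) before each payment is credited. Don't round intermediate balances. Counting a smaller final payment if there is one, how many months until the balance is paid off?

33 months

Monthly rate r = 20.8%/12 = 1.73333% = 0.0173333.
Recurrence: B ← B·(1+r) − $535.00.
Month 1: interest $228.26; balance after payment $12,862.26.
Month 2: interest $222.95; balance after payment $12,550.21.
Closed form: n = −ln(1 − rB₀/P)/ln(1+r) = −ln(0.57334)/ln(1.01733) ≈ 32.370, so the balance reaches zero during payment 33.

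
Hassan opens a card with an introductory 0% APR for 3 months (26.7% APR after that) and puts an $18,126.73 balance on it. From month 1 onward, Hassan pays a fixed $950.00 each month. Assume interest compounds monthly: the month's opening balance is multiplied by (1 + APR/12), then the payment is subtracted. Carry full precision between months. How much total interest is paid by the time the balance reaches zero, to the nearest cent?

Promo months 1–3 at r₀ = 0%/12 = 0; months 4+ at r₁ = 26.7%/12 = 0.02225.
After month 3 (no interest yet): B = $18,126.73 − 3·$950.00 = $15,276.73.
Then at r₁ with $950.00/mo: n₂ = −ln(1 − r₁·B/P)/ln(1+r₁) ≈ 20.12 → 21 more payments.
Total paid = 23·$950.00 + $118.97 = $21,968.97; interest = $21,968.97 − $18,126.73 = $3,842.24.

$3,842.24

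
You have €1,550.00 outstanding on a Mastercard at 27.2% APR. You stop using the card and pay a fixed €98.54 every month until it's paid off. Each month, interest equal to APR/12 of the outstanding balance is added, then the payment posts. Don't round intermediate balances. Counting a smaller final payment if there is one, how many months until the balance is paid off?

Monthly rate r = 27.2%/12 = 2.26667% = 0.0226667.
Recurrence: B ← B·(1+r) − €98.54.
Month 1: interest €35.13; balance after payment €1,486.59.
Month 2: interest €33.70; balance after payment €1,421.75.
Closed form: n = −ln(1 − rB₀/P)/ln(1+r) = −ln(0.64346)/ln(1.02267) ≈ 19.671, so the balance reaches zero during payment 20.

20 months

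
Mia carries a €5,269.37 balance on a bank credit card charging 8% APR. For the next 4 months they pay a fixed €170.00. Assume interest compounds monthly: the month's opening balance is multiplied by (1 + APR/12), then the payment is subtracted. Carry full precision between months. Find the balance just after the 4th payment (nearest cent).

Monthly rate r = 8%/12 = 0.666667% = 0.00666667.
Each month: B ← B·(1+r) − €170.00.
Month 1: interest €35.13; balance after payment €5,134.50.
Month 2: interest €34.23; balance after payment €4,998.73.
Month 3: interest €33.32; balance after payment €4,862.05.
Month 4: interest €32.41; balance after payment €4,724.47.

€4,724.47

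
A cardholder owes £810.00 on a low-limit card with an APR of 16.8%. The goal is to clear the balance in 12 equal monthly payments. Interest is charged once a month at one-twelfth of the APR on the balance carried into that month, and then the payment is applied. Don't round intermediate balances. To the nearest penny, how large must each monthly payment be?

£73.80

Monthly rate r = 16.8%/12 = 1.4% = 0.014.
Level-payment amortization: P = B₀·r / (1 − (1+r)^(−n)) = 810.00·0.014 / (1 − 1.014^(−12)).
Denominator 1 − (1+r)^(−12) = 0.153660637.
P = 11.34 / 0.153660637 ≈ 73.80.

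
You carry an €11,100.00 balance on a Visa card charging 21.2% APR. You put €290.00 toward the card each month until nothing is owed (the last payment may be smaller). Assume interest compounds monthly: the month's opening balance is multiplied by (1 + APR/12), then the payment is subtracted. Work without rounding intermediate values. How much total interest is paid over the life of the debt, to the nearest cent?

€7,574.13

Monthly rate r = 21.2%/12 = 1.76667% = 0.0176667.
Payoff takes n = ⌈−ln(1 − rB₀/P)/ln(1+r)⌉ = ⌈64.391⌉ = 65 payments; the last is €114.13.
Total paid = 64·€290.00 + €114.13 = €18,674.13.
Total interest = total paid − principal = €18,674.13 − €11,100.00 = €7,574.13.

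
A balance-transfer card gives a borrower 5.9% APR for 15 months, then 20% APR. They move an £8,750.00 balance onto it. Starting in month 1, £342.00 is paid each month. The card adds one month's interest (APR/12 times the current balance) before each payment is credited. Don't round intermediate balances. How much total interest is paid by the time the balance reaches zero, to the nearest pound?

Promo months 1–15 at r₀ = 5.9%/12 = 0.00491667; months 16+ at r₁ = 20%/12 = 0.0166667.
After month 15: iterate B ← B·(1+r₀) − £342.00 for 15 months → £4,107.63.
Then at r₁ with £342.00/mo: n₂ = −ln(1 − r₁·B/P)/ln(1+r₁) ≈ 13.51 → 14 more payments.
Total paid = 28·£342.00 + £176.24 = £9,752.24; interest = £9,752.24 − £8,750.00 = £1,002.24.

£1,002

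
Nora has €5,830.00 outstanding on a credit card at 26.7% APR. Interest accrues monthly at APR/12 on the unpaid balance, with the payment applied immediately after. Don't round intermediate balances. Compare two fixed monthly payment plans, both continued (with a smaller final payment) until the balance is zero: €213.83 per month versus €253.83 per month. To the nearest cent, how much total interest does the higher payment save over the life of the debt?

€813.26

Monthly rate r = 26.7%/12 = 2.225% = 0.02225.
At €213.83/mo: n = ⌈−ln(1 − rB₀/P)/ln(1+r)⌉ = 43 payments (last €85.79); total interest = total paid − €5,830.00 = €3,236.65.
At €253.83/mo: 33 payments (last €130.83); total interest €2,423.39.
Interest saved = €3,236.65 − €2,423.39 = €813.26.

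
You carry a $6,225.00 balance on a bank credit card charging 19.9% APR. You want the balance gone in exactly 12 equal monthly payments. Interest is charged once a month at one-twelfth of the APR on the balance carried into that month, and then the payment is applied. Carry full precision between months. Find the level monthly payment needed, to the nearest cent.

$576.35

Monthly rate r = 19.9%/12 = 1.65833% = 0.0165833.
Level-payment amortization: P = B₀·r / (1 − (1+r)^(−n)) = 6225.00·0.0165833 / (1 − 1.01658^(−12)).
Denominator 1 − (1+r)^(−12) = 0.17911149.
P = 103.231 / 0.17911149 ≈ 576.35.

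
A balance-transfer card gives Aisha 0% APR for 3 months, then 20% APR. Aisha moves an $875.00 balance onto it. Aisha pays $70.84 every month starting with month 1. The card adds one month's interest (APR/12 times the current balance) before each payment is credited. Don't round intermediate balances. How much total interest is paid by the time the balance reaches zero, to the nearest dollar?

$64

Promo months 1–3 at r₀ = 0%/12 = 0; months 4+ at r₁ = 20%/12 = 0.0166667.
After month 3 (no interest yet): B = $875.00 − 3·$70.84 = $662.48.
Then at r₁ with $70.84/mo: n₂ = −ln(1 − r₁·B/P)/ln(1+r₁) ≈ 10.25 → 11 more payments.
Total paid = 13·$70.84 + $17.88 = $938.80; interest = $938.80 − $875.00 = $63.80.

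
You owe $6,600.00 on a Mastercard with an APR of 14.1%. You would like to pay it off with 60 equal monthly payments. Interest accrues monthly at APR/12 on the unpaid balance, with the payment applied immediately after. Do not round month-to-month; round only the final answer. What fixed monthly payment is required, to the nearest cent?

Monthly rate r = 14.1%/12 = 1.175% = 0.01175.
Level-payment amortization: P = B₀·r / (1 − (1+r)^(−n)) = 6600.00·0.01175 / (1 − 1.01175^(−60)).
Denominator 1 − (1+r)^(−60) = 0.503856603.
P = 77.55 / 0.503856603 ≈ 153.91.

$153.91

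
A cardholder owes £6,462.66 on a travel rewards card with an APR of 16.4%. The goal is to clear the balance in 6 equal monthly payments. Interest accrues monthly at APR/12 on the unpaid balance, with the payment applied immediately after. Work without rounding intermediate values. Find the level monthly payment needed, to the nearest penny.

Monthly rate r = 16.4%/12 = 1.36667% = 0.0136667.
Level-payment amortization: P = B₀·r / (1 − (1+r)^(−n)) = 6462.66·0.0136667 / (1 − 1.01367^(−6)).
Denominator 1 − (1+r)^(−6) = 0.0782163355.
P = 88.323 / 0.0782163355 ≈ 1129.21.

£1,129.21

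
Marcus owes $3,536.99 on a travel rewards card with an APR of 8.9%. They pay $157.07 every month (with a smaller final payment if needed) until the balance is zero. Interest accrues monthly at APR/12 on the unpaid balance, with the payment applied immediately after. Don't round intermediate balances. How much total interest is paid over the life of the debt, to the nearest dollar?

Monthly rate r = 8.9%/12 = 0.741667% = 0.00741667.
Payoff takes n = ⌈−ln(1 − rB₀/P)/ln(1+r)⌉ = ⌈24.730⌉ = 25 payments; the last is $114.76.
Total paid = 24·$157.07 + $114.76 = $3,884.44.
Total interest = total paid − principal = $3,884.44 − $3,536.99 = $347.45.

$347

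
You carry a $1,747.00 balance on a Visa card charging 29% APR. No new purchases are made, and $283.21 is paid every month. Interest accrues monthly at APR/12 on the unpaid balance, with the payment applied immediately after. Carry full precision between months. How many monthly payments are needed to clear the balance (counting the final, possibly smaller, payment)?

Monthly rate r = 29%/12 = 2.41667% = 0.0241667.
Recurrence: B ← B·(1+r) − $283.21.
Month 1: interest $42.22; balance after payment $1,506.01.
Month 2: interest $36.40; balance after payment $1,259.19.
Closed form: n = −ln(1 − rB₀/P)/ln(1+r) = −ln(0.85093)/ln(1.02417) ≈ 6.760, so the balance reaches zero during payment 7.

7 payments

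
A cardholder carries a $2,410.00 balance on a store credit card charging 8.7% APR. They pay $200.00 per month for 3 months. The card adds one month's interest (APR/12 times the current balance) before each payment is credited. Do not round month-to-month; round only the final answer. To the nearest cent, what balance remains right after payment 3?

Monthly rate r = 8.7%/12 = 0.725% = 0.00725.
Each month: B ← B·(1+r) − $200.00.
Month 1: interest $17.47; balance after payment $2,227.47.
Month 2: interest $16.15; balance after payment $2,043.62.
Month 3: interest $14.82; balance after payment $1,858.44.

$1,858.44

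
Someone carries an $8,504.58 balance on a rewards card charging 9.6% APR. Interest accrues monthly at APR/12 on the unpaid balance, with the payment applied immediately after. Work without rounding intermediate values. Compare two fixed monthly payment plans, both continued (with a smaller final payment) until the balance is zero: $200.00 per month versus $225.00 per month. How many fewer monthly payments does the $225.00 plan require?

Monthly rate r = 9.6%/12 = 0.8% = 0.008.
At $200.00/mo: n = ⌈−ln(1 − rB₀/P)/ln(1+r)⌉ = 53 payments (last $36.47); total interest = total paid − $8,504.58 = $1,931.89.
At $225.00/mo: 46 payments (last $43.07); total interest $1,663.49.
Payments saved = 53 − 46 = 7.

7 fewer payments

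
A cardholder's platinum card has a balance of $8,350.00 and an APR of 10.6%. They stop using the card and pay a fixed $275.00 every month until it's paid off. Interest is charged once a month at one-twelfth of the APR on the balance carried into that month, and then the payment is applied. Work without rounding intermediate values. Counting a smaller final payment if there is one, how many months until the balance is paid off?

36 months

Monthly rate r = 10.6%/12 = 0.883333% = 0.00883333.
Recurrence: B ← B·(1+r) − $275.00.
Month 1: interest $73.76; balance after payment $8,148.76.
Month 2: interest $71.98; balance after payment $7,945.74.
Closed form: n = −ln(1 − rB₀/P)/ln(1+r) = −ln(0.73179)/ln(1.00883) ≈ 35.507, so the balance reaches zero during payment 36.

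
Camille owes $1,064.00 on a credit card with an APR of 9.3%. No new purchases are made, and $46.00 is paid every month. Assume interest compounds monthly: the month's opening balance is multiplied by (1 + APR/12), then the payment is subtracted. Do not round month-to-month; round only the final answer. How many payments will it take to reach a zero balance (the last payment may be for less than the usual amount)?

Monthly rate r = 9.3%/12 = 0.775% = 0.00775.
Recurrence: B ← B·(1+r) − $46.00.
Month 1: interest $8.25; balance after payment $1,026.25.
Month 2: interest $7.95; balance after payment $988.20.
Closed form: n = −ln(1 − rB₀/P)/ln(1+r) = −ln(0.82074)/ln(1.00775) ≈ 25.589, so the balance reaches zero during payment 26.

26 payments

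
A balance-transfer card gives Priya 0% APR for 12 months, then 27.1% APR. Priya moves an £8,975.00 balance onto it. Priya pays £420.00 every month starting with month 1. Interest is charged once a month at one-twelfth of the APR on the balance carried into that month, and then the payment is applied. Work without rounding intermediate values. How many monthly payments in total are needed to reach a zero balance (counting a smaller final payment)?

23 months

Promo months 1–12 at r₀ = 0%/12 = 0; months 13+ at r₁ = 27.1%/12 = 0.0225833.
After month 12 (no interest yet): B = £8,975.00 − 12·£420.00 = £3,935.00.
Then at r₁ with £420.00/mo: n₂ = −ln(1 − r₁·B/P)/ln(1+r₁) ≈ 10.65 → 11 more payments.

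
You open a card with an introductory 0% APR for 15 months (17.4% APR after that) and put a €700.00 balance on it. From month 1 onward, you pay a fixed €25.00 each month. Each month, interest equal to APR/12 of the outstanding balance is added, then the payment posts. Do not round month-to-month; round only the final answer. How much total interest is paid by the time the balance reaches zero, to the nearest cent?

Promo months 1–15 at r₀ = 0%/12 = 0; months 16+ at r₁ = 17.4%/12 = 0.0145.
After month 15 (no interest yet): B = €700.00 − 15·€25.00 = €325.00.
Then at r₁ with €25.00/mo: n₂ = −ln(1 − r₁·B/P)/ln(1+r₁) ≈ 14.51 → 15 more payments.
Total paid = 29·€25.00 + €12.77 = €737.77; interest = €737.77 − €700.00 = €37.77.

€37.77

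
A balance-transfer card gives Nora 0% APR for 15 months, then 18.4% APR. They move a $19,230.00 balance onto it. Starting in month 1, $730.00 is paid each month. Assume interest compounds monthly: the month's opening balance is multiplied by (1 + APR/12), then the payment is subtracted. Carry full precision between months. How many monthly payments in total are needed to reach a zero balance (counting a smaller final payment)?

28 months

Promo months 1–15 at r₀ = 0%/12 = 0; months 16+ at r₁ = 18.4%/12 = 0.0153333.
After month 15 (no interest yet): B = $19,230.00 − 15·$730.00 = $8,280.00.
Then at r₁ with $730.00/mo: n₂ = −ln(1 − r₁·B/P)/ln(1+r₁) ≈ 12.56 → 13 more payments.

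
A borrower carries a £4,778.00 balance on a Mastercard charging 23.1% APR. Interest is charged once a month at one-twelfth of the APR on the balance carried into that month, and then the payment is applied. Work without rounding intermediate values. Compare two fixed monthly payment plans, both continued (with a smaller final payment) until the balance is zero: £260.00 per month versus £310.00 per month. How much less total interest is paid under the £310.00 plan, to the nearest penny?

£230.24

Monthly rate r = 23.1%/12 = 1.925% = 0.01925.
At £260.00/mo: n = ⌈−ln(1 − rB₀/P)/ln(1+r)⌉ = 23 payments (last £233.44); total interest = total paid − £4,778.00 = £1,175.44.
At £310.00/mo: 19 payments (last £143.20); total interest £945.20.
Interest saved = £1,175.44 − £945.20 = £230.24.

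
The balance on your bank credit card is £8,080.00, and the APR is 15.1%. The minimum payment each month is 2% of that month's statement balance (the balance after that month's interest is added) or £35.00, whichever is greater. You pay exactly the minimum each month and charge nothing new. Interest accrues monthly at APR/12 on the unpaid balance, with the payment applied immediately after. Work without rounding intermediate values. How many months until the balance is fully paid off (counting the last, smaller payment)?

Monthly rate r = 15.1%/12 = 1.25833% = 0.0125833.
While 2% of the post-interest balance exceeds £35.00, each month B ← (B·(1+r))·(1 − 0.02), i.e. B shrinks by the factor (1+r)·0.98 = 0.99233.
This holds for months 1–201. Entering month 202 the balance is £1,719.64; 2% of the post-interest balance is now below £35.00, so the flat £35.00 minimum applies from here.
From month 202 a fixed £35.00 at rate r clears £1,719.64 in 78 more payments. Total: 201 + 78 = 279 months.

279 months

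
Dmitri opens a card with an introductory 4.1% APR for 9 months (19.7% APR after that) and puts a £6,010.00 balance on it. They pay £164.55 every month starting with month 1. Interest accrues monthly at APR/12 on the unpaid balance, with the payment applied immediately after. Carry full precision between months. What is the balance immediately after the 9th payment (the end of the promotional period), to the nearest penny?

Promo months 1–9 at r₀ = 4.1%/12 = 0.00341667; months 10+ at r₁ = 19.7%/12 = 0.0164167.
After month 9: iterate B ← B·(1+r₀) − £164.55 for 9 months → £4,696.00.

£4,696.00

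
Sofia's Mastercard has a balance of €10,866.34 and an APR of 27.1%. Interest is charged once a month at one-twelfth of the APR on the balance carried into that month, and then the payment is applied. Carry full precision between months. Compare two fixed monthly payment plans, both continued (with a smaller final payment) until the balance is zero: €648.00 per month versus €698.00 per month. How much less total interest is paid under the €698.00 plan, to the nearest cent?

Monthly rate r = 27.1%/12 = 2.25833% = 0.0225833.
At €648.00/mo: n = ⌈−ln(1 − rB₀/P)/ln(1+r)⌉ = 22 payments (last €203.76); total interest = total paid − €10,866.34 = €2,945.42.
At €698.00/mo: 20 payments (last €279.93); total interest €2,675.59.
Interest saved = €2,945.42 − €2,675.59 = €269.83.

€269.83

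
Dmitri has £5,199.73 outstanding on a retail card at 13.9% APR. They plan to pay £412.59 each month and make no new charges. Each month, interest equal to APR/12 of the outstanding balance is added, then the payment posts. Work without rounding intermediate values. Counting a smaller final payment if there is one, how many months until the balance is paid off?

Monthly rate r = 13.9%/12 = 1.15833% = 0.0115833.
Recurrence: B ← B·(1+r) − £412.59.
Month 1: interest £60.23; balance after payment £4,847.37.
Month 2: interest £56.15; balance after payment £4,490.93.
Closed form: n = −ln(1 − rB₀/P)/ln(1+r) = −ln(0.85402)/ln(1.01158) ≈ 13.702, so the balance reaches zero during payment 14.

14 months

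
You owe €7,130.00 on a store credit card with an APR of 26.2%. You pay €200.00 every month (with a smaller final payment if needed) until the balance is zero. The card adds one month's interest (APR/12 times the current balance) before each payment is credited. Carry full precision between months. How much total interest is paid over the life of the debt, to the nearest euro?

Monthly rate r = 26.2%/12 = 2.18333% = 0.0218333.
Payoff takes n = ⌈−ln(1 − rB₀/P)/ln(1+r)⌉ = ⌈69.759⌉ = 70 payments; the last is €152.29.
Total paid = 69·€200.00 + €152.29 = €13,952.29.
Total interest = total paid − principal = €13,952.29 − €7,130.00 = €6,822.29.

€6,822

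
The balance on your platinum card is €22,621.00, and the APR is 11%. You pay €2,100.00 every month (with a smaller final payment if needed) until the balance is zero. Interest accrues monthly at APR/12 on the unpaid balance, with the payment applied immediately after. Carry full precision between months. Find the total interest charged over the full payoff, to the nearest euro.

€1,308

Monthly rate r = 11%/12 = 0.916667% = 0.00916667.
Payoff takes n = ⌈−ln(1 − rB₀/P)/ln(1+r)⌉ = ⌈11.393⌉ = 12 payments; the last is €828.54.
Total paid = 11·€2,100.00 + €828.54 = €23,928.54.
Total interest = total paid − principal = €23,928.54 − €22,621.00 = €1,307.54.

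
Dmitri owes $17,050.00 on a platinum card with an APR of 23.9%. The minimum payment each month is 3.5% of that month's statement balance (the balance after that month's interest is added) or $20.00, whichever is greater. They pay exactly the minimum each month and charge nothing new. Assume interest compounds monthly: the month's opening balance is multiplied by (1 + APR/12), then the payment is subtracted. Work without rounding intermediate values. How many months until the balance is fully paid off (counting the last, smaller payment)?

257 months

Monthly rate r = 23.9%/12 = 1.99167% = 0.0199167.
While 3.5% of the post-interest balance exceeds $20.00, each month B ← (B·(1+r))·(1 − 0.035), i.e. B shrinks by the factor (1+r)·0.965 = 0.98422.
This holds for months 1–215. Entering month 216 the balance is $557.83; 3.5% of the post-interest balance is now below $20.00, so the flat $20.00 minimum applies from here.
From month 216 a fixed $20.00 at rate r clears $557.83 in 42 more payments. Total: 215 + 42 = 257 months.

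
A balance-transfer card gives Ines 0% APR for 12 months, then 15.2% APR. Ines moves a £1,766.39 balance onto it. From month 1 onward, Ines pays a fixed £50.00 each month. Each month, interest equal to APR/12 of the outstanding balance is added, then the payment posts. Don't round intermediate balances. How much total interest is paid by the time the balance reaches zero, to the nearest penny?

£224.94

Promo months 1–12 at r₀ = 0%/12 = 0; months 13+ at r₁ = 15.2%/12 = 0.0126667.
After month 12 (no interest yet): B = £1,766.39 − 12·£50.00 = £1,166.39.
Then at r₁ with £50.00/mo: n₂ = −ln(1 − r₁·B/P)/ln(1+r₁) ≈ 27.83 → 28 more payments.
Total paid = 39·£50.00 + £41.33 = £1,991.33; interest = £1,991.33 − £1,766.39 = £224.94.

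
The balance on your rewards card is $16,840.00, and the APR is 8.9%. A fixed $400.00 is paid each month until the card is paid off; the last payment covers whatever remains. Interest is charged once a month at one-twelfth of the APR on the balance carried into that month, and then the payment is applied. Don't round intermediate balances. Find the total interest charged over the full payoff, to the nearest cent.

$3,423.03

Monthly rate r = 8.9%/12 = 0.741667% = 0.00741667.
Payoff takes n = ⌈−ln(1 − rB₀/P)/ln(1+r)⌉ = ⌈50.657⌉ = 51 payments; the last is $263.03.
Total paid = 50·$400.00 + $263.03 = $20,263.03.
Total interest = total paid − principal = $20,263.03 − $16,840.00 = $3,423.03.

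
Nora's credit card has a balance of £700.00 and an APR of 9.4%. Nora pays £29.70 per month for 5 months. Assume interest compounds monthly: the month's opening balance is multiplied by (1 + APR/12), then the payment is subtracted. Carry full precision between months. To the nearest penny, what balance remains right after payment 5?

£577.00

Monthly rate r = 9.4%/12 = 0.783333% = 0.00783333.
Each month: B ← B·(1+r) − £29.70.
Month 1: interest £5.48; balance after payment £675.78.
Month 2: interest £5.29; balance after payment £651.38.
Month 3: interest £5.10; balance after payment £626.78.
Month 4: interest £4.91; balance after payment £601.99.
Month 5: interest £4.72; balance after payment £577.00.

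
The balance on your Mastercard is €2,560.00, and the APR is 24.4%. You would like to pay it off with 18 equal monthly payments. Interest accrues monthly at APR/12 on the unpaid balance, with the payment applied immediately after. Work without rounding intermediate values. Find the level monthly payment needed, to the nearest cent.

€171.26

Monthly rate r = 24.4%/12 = 2.03333% = 0.0203333.
Level-payment amortization: P = B₀·r / (1 − (1+r)^(−n)) = 2560.00·0.0203333 / (1 − 1.02033^(−18)).
Denominator 1 − (1+r)^(−18) = 0.303946451.
P = 52.0533 / 0.303946451 ≈ 171.26.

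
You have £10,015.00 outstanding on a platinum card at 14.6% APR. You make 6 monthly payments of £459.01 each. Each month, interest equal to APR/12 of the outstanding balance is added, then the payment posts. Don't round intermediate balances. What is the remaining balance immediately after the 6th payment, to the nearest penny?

£7,929.50

Monthly rate r = 14.6%/12 = 1.21667% = 0.0121667.
Each month: B ← B·(1+r) − £459.01.
Month 1: interest £121.85; balance after payment £9,677.84.
Month 2: interest £117.75; balance after payment £9,336.58.
Month 3: interest £113.60; balance after payment £8,991.16.
Month 4: interest £109.39; balance after payment £8,641.54.
Month 5: interest £105.14; balance after payment £8,287.67.
Month 6: interest £100.83; balance after payment £7,929.50.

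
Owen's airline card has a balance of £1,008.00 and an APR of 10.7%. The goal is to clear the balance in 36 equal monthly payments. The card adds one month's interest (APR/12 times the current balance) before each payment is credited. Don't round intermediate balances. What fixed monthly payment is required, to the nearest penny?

£32.86

Monthly rate r = 10.7%/12 = 0.891667% = 0.00891667.
Level-payment amortization: P = B₀·r / (1 − (1+r)^(−n)) = 1008.00·0.00891667 / (1 − 1.00892^(−36)).
Denominator 1 − (1+r)^(−36) = 0.273543974.
P = 8.988 / 0.273543974 ≈ 32.86.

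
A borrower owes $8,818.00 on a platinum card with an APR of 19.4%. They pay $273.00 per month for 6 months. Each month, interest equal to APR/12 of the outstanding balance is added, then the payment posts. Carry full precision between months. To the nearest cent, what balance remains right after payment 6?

$8,003.02

Monthly rate r = 19.4%/12 = 1.61667% = 0.0161667.
Each month: B ← B·(1+r) − $273.00.
Month 1: interest $142.56; balance after payment $8,687.56.
Month 2: interest $140.45; balance after payment $8,555.01.
Month 3: interest $138.31; balance after payment $8,420.31.
Month 4: interest $136.13; balance after payment $8,283.44.
Month 5: interest $133.92; balance after payment $8,144.36.
Month 6: interest $131.67; balance after payment $8,003.02.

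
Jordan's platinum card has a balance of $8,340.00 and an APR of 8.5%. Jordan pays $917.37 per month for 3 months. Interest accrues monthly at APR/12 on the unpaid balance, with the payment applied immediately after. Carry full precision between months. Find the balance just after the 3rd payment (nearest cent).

Monthly rate r = 8.5%/12 = 0.708333% = 0.00708333.
Each month: B ← B·(1+r) − $917.37.
Month 1: interest $59.07; balance after payment $7,481.71.
Month 2: interest $53.00; balance after payment $6,617.33.
Month 3: interest $46.87; balance after payment $5,746.83.

$5,746.83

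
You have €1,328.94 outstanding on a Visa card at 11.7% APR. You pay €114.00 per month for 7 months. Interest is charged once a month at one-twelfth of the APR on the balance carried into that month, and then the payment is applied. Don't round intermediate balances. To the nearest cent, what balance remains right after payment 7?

€600.61

Monthly rate r = 11.7%/12 = 0.975% = 0.00975.
Each month: B ← B·(1+r) − €114.00.
Month 1: interest €12.96; balance after payment €1,227.90.
Month 2: interest €11.97; balance after payment €1,125.87.
Month 3: interest €10.98; balance after payment €1,022.85.
Month 4: interest €9.97; balance after payment €918.82.
Month 5: interest €8.96; balance after payment €813.78.
Month 6: interest €7.93; balance after payment €707.71.
Month 7: interest €6.90; balance after payment €600.61.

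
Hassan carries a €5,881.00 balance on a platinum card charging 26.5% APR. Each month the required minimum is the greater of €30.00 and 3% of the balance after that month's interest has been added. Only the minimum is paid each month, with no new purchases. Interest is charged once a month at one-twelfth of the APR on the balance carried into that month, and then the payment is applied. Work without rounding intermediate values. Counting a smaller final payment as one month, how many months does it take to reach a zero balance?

267 months

Monthly rate r = 26.5%/12 = 2.20833% = 0.0220833.
While 3% of the post-interest balance exceeds €30.00, each month B ← (B·(1+r))·(1 − 0.03), i.e. B shrinks by the factor (1+r)·0.97 = 0.99142.
This holds for months 1–209. Entering month 210 the balance is €971.36; 3% of the post-interest balance is now below €30.00, so the flat €30.00 minimum applies from here.
From month 210 a fixed €30.00 at rate r clears €971.36 in 58 more payments. Total: 209 + 58 = 267 months.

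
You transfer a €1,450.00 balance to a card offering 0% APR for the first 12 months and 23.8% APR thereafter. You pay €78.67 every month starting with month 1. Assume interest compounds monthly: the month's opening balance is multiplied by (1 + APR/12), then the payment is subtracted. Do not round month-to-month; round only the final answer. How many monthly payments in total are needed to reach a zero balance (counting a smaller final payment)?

Promo months 1–12 at r₀ = 0%/12 = 0; months 13+ at r₁ = 23.8%/12 = 0.0198333.
After month 12 (no interest yet): B = €1,450.00 − 12·€78.67 = €505.96.
Then at r₁ with €78.67/mo: n₂ = −ln(1 − r₁·B/P)/ln(1+r₁) ≈ 6.95 → 7 more payments.

19 months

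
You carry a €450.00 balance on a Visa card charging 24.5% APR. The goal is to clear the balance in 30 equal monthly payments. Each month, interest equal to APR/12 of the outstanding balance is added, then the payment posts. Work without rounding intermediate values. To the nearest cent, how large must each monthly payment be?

€20.21

Monthly rate r = 24.5%/12 = 2.04167% = 0.0204167.
Level-payment amortization: P = B₀·r / (1 − (1+r)^(−n)) = 450.00·0.0204167 / (1 − 1.02042^(−30)).
Denominator 1 − (1+r)^(−30) = 0.454652034.
P = 9.1875 / 0.454652034 ≈ 20.21.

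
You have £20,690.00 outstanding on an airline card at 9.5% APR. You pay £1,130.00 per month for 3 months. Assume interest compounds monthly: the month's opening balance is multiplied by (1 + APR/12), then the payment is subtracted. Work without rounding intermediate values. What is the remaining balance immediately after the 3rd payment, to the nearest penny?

£17,768.38

Monthly rate r = 9.5%/12 = 0.791667% = 0.00791667.
Each month: B ← B·(1+r) − £1,130.00.
Month 1: interest £163.80; balance after payment £19,723.80.
Month 2: interest £156.15; balance after payment £18,749.94.
Month 3: interest £148.44; balance after payment £17,768.38.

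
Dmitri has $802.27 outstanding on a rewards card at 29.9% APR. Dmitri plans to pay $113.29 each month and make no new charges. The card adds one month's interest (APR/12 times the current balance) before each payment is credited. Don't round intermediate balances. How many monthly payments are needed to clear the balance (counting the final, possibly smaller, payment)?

Monthly rate r = 29.9%/12 = 2.49167% = 0.0249167.
Recurrence: B ← B·(1+r) − $113.29.
Month 1: interest $19.99; balance after payment $708.97.
Month 2: interest $17.67; balance after payment $613.35.
Closed form: n = −ln(1 − rB₀/P)/ln(1+r) = −ln(0.82355)/ln(1.02492) ≈ 7.888, so the balance reaches zero during payment 8.

8 payments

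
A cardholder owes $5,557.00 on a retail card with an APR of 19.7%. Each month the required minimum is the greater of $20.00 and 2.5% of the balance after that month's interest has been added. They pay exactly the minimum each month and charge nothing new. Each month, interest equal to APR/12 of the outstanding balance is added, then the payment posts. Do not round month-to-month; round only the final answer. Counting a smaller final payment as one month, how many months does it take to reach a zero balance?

281 months

Monthly rate r = 19.7%/12 = 1.64167% = 0.0164167.
While 2.5% of the post-interest balance exceeds $20.00, each month B ← (B·(1+r))·(1 − 0.025), i.e. B shrinks by the factor (1+r)·0.975 = 0.99101.
This holds for months 1–217. Entering month 218 the balance is $782.38; 2.5% of the post-interest balance is now below $20.00, so the flat $20.00 minimum applies from here.
From month 218 a fixed $20.00 at rate r clears $782.38 in 64 more payments. Total: 217 + 64 = 281 months.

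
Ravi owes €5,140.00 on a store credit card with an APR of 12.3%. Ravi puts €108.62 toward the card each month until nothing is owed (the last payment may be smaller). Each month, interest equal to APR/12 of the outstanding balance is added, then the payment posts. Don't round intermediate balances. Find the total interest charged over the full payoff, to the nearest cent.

Monthly rate r = 12.3%/12 = 1.025% = 0.01025.
Payoff takes n = ⌈−ln(1 − rB₀/P)/ln(1+r)⌉ = ⌈65.079⌉ = 66 payments; the last is €8.63.
Total paid = 65·€108.62 + €8.63 = €7,068.93.
Total interest = total paid − principal = €7,068.93 − €5,140.00 = €1,928.93.

€1,928.93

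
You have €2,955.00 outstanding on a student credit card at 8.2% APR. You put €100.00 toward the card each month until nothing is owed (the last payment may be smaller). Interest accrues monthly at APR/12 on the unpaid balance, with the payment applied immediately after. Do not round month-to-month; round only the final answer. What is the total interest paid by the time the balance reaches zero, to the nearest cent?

Monthly rate r = 8.2%/12 = 0.683333% = 0.00683333.
Payoff takes n = ⌈−ln(1 − rB₀/P)/ln(1+r)⌉ = ⌈33.120⌉ = 34 payments; the last is €12.07.
Total paid = 33·€100.00 + €12.07 = €3,312.07.
Total interest = total paid − principal = €3,312.07 − €2,955.00 = €357.07.

€357.07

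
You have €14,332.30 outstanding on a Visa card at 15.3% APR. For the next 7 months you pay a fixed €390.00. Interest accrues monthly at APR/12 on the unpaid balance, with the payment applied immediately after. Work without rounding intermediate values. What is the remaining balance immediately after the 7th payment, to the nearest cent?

€12,824.77

Monthly rate r = 15.3%/12 = 1.275% = 0.01275.
Each month: B ← B·(1+r) − €390.00.
Month 1: interest €182.74; balance after payment €14,125.04.
Month 2: interest €180.09; balance after payment €13,915.13.
Month 3: interest €177.42; balance after payment €13,702.55.
Month 4: interest €174.71; balance after payment €13,487.26.
Month 5: interest €171.96; balance after payment €13,269.22.
Month 6: interest €169.18; balance after payment €13,048.40.
Month 7: interest €166.37; balance after payment €12,824.77.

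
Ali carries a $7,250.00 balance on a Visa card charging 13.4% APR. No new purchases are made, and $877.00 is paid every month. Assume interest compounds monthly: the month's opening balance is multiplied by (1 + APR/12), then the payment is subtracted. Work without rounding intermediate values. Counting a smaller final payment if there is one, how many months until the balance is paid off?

9 months

Monthly rate r = 13.4%/12 = 1.11667% = 0.0111667.
Recurrence: B ← B·(1+r) − $877.00.
Month 1: interest $80.96; balance after payment $6,453.96.
Month 2: interest $72.07; balance after payment $5,649.03.
Closed form: n = −ln(1 − rB₀/P)/ln(1+r) = −ln(0.90769)/ln(1.01117) ≈ 8.722, so the balance reaches zero during payment 9.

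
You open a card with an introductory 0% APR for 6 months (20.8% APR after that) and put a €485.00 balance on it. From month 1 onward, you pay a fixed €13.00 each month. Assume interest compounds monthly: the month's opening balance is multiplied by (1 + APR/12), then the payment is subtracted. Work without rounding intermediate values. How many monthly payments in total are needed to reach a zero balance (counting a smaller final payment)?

Promo months 1–6 at r₀ = 0%/12 = 0; months 7+ at r₁ = 20.8%/12 = 0.0173333.
After month 6 (no interest yet): B = €485.00 − 6·€13.00 = €407.00.
Then at r₁ with €13.00/mo: n₂ = −ln(1 − r₁·B/P)/ln(1+r₁) ≈ 45.53 → 46 more payments.

52 payments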